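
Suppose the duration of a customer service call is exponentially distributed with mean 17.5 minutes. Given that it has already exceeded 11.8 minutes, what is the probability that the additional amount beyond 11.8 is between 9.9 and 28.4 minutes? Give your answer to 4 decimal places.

0.3706

The rate is λ = 1/17.5 = 0.0571429 per minute.
Memoryless: the residual past 11.8 is again Exp(λ).
P(9.9 < residual < 28.4) = e^(−λ·9.9) − e^(−λ·28.4) = 0.56795 − 0.19733 ≈ 0.3706.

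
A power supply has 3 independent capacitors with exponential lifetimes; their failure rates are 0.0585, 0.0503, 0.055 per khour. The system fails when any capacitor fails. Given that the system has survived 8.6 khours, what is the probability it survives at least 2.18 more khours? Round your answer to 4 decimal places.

Time to first failure ~ Exp(Σλ) with Σλ = 0.1638.
By memorylessness, P(T > 8.6+2.18 | T > 8.6) = P(T > 2.18) = e^(−0.1638·2.18) ≈ 0.6997.

0.6997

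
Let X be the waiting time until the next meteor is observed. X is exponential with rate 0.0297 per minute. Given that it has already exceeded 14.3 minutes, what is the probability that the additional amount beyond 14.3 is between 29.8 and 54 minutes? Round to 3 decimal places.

Memoryless: the residual past 14.3 is again Exp(λ).
P(29.8 < residual < 54) = e^(−λ·29.8) − e^(−λ·54) = 0.41269 − 0.20113 ≈ 0.212.

0.212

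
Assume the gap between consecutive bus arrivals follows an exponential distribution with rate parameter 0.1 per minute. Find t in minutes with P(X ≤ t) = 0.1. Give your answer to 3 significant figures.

1.05

Set 1 − e^(−λt) = 0.1, so t = −ln(0.9)/λ = 0.10536/0.1 ≈ 1.05361 minutes.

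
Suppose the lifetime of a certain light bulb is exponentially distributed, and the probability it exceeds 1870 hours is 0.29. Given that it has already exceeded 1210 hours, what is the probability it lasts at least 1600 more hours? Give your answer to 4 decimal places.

0.3468

From e^(−λ·1870) = 0.29, λ = −ln(0.29)/1870 = 0.000661965.
Memoryless: P(X > 1210+1600 | X > 1210) = P(X > 1600) = e^(−0.000661965·1600) ≈ 0.3468.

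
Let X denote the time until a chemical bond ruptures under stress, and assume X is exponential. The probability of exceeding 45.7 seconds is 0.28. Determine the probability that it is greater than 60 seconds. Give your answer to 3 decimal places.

e^(−λ·45.7) = 0.28 ⇒ λ = −ln(0.28)/45.7 = 0.0278548.
P(X > 60) = e^(−0.0278548·60) = e^(−1.6713) ≈ 0.188.

0.188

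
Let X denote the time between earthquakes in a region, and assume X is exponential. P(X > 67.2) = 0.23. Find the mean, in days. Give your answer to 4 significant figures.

45.72

e^(−λ·67.2) = 0.23 ⇒ λ = −ln(0.23)/67.2 = 0.0218702.
Mean = 1/λ = 45.7244 days.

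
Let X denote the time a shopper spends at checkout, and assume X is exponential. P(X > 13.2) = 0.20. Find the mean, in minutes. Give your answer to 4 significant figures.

8.202

e^(−λ·13.2) = 0.20 ⇒ λ = −ln(0.20)/13.2 = 0.121927.
Mean = 1/λ = 8.20162 minutes.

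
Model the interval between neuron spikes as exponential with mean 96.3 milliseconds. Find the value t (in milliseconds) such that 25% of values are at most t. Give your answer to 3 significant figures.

The rate is λ = 1/96.3 = 0.0103842 per millisecond.
Set 1 − e^(−λt) = 0.25, so t = −ln(0.75)/λ = 0.28768/0.0103842 ≈ 27.7038 milliseconds.

27.7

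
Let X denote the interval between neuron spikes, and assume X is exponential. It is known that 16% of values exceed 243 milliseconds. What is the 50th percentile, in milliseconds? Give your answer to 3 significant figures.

91.9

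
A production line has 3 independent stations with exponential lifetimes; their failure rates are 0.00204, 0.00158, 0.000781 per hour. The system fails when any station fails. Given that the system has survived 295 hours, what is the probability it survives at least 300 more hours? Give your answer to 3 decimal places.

Time to first failure ~ Exp(Σλ) with Σλ = 0.004401.
By memorylessness, P(T > 295+300 | T > 295) = P(T > 300) = e^(−0.004401·300) ≈ 0.267.

0.267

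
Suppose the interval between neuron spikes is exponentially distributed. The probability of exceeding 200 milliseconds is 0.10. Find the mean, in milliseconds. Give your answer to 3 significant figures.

86.9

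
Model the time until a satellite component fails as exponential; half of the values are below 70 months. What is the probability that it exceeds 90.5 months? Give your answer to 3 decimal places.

0.408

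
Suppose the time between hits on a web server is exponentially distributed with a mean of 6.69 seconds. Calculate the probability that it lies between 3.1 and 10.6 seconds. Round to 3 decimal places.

The rate is λ = 1/6.69 = 0.149477 per second.
P(3.1 < X < 10.6) = e^(−λ·3.1) − e^(−λ·10.6) = 0.62915 − 0.20506 ≈ 0.424.

0.424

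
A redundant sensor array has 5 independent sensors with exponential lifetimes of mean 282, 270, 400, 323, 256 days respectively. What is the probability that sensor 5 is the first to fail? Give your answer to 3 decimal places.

Rates: λ_i = 1/mean_i → 0.0035461, 0.0037037, 0.0025, 0.00309598, 0.00390625; Σλ = 0.016752.
P(sensor 5 first) = λ_5/Σλ = 0.00390625/0.016752 ≈ 0.233.

0.233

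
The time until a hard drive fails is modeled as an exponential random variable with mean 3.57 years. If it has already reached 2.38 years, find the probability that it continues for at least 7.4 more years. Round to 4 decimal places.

0.1258

The rate is λ = 1/3.57 = 0.280112 per year.
By the memoryless property, P(X > 2.38+7.4 | X > 2.38) = P(X > 7.4).
P(X > 7.4) = e^(−2.0728) ≈ 0.1258.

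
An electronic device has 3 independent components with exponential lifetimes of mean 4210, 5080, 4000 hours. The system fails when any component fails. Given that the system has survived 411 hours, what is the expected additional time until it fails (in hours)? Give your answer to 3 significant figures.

First-failure rate Σλ = 1/4210 + 1/5080 + 1/4000 = 0.00068438.
By memorylessness the expected residual is 1/Σλ = 1461.18 hours, regardless of the 411 already elapsed.

1460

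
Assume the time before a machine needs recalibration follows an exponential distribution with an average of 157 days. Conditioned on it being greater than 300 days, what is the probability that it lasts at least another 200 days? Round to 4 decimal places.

The rate is λ = 1/157 = 0.00636943 per day.
By the memoryless property, P(X > 300+200 | X > 300) = P(X > 200).
P(X > 200) = e^(−1.2739) ≈ 0.2797.

0.2797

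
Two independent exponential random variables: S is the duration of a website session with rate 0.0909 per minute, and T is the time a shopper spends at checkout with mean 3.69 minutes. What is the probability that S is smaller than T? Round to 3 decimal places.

0.251

λ_1 = 0.0909, λ_2 = 1/3.69 = 0.271003.
For independent exponentials, P(S < T) = λ_1/(λ_1+λ_2) = 0.0909/0.361903 ≈ 0.251.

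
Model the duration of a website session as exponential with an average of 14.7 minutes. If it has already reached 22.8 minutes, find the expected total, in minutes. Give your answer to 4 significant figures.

The rate is λ = 1/14.7 = 0.0680272 per minute.
By memorylessness, E[X | X > 22.8] = 22.8 + 1/λ = 22.8 + 14.7 = 37.5 minutes.

37.50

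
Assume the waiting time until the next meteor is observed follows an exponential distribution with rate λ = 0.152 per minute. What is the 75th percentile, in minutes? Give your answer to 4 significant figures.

Set 1 − e^(−λt) = 0.75, so t = −ln(0.25)/λ = 1.3863/0.152 ≈ 9.12036 minutes.

9.120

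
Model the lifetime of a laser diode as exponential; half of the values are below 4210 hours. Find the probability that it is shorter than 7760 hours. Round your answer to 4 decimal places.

For an exponential, median = ln(2)/λ, so λ = ln 2 / 4210 = 0.000164643 per hour.
P(X ≤ 7760) = 1 − e^(−λ·7760) = 1 − e^(−1.2776) ≈ 0.7213.

0.7213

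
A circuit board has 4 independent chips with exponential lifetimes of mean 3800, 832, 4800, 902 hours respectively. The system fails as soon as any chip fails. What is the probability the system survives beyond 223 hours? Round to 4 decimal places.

0.5377

The first failure time is exponential with rate Σλ_i = 1/3800 + 1/832 + 1/4800 + 1/902 = 0.00278206 per hour.
P(min > 223) = e^(−0.00278206·223) = e^(−0.6204) ≈ 0.5377.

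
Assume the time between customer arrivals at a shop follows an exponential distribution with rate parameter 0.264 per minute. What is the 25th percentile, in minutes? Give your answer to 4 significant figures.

1.090

Set 1 − e^(−λt) = 0.25, so t = −ln(0.75)/λ = 0.28768/0.264 ≈ 1.0897 minutes.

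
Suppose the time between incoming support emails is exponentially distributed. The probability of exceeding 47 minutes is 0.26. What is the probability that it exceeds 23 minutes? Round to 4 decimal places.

e^(−λ·47) = 0.26 ⇒ λ = −ln(0.26)/47 = 0.0286611.
P(X > 23) = e^(−0.0286611·23) = e^(−0.65921) ≈ 0.5173.

0.5173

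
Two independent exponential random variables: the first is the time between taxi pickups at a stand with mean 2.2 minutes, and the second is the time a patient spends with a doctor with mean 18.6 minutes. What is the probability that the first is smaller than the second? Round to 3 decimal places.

λ_1 = 1/2.2 = 0.454545, λ_2 = 1/18.6 = 0.0537634.
For independent exponentials, P(the first < the second) = λ_1/(λ_1+λ_2) = 0.454545/0.508309 ≈ 0.894.

0.894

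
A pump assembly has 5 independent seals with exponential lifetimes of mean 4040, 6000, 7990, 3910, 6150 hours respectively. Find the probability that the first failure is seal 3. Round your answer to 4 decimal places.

Rates: λ_i = 1/mean_i → 0.000247525, 0.000166667, 0.000125156, 0.000255754, 0.000162602; Σλ = 0.000957704.
P(seal 3 first) = λ_3/Σλ = 0.000125156/0.000957704 ≈ 0.1307.

0.1307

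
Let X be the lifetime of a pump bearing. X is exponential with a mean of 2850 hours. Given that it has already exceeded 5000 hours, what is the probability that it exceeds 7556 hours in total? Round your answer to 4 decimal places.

The rate is λ = 1/2850 = 0.000350877 per hour.
The exponential is memoryless, so the remaining time is again Exp(λ): the condition X > 5000 is irrelevant.
P(X > 2556) = e^(−0.89684) ≈ 0.4079.

0.4079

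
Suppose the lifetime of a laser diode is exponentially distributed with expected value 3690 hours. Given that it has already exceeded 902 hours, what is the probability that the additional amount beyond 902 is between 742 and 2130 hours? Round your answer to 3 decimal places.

The rate is λ = 1/3690 = 0.000271003 per hour.
Memoryless: the residual past 902 is again Exp(λ).
P(742 < residual < 2130) = e^(−λ·742) − e^(−λ·2130) = 0.81784 − 0.56145 ≈ 0.256.

0.256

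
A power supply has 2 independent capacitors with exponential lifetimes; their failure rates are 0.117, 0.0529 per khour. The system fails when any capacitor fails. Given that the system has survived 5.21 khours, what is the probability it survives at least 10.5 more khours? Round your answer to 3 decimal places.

0.168

Time to first failure ~ Exp(Σλ) with Σλ = 0.1699.
By memorylessness, P(T > 5.21+10.5 | T > 5.21) = P(T > 10.5) = e^(−0.1699·10.5) ≈ 0.168.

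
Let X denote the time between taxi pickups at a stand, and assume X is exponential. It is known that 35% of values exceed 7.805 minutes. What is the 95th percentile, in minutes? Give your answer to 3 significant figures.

e^(−λ·7.805) = 0.35 ⇒ λ = −ln(0.35)/7.805 = 0.134506.
95th percentile: 1 − e^(−λt) = 0.95, t = −ln(0.05)/λ = 22.272 minutes.

22.3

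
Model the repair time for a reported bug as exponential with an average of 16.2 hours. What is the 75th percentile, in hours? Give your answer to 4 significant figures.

The rate is λ = 1/16.2 = 0.0617284 per hour.
Set 1 − e^(−λt) = 0.75, so t = −ln(0.25)/λ = 1.3863/0.0617284 ≈ 22.458 hours.

22.46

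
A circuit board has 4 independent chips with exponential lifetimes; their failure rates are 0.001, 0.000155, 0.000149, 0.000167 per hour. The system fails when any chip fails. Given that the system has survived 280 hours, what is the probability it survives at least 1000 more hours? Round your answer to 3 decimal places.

Time to first failure ~ Exp(Σλ) with Σλ = 0.001471.
By memorylessness, P(T > 280+1000 | T > 280) = P(T > 1000) = e^(−0.001471·1000) ≈ 0.230.

0.230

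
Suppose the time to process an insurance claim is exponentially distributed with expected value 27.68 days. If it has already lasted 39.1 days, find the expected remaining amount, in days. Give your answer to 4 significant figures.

27.68

The rate is λ = 1/27.68 = 0.0361272 per day.
By memorylessness, the remaining amount past any threshold is again Exp(λ) with mean 1/λ = 27.68 days.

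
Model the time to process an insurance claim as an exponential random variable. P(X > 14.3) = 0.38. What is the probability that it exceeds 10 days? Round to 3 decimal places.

0.508

e^(−λ·14.3) = 0.38 ⇒ λ = −ln(0.38)/14.3 = 0.0676632.
P(X > 10) = e^(−0.0676632·10) = e^(−0.67663) ≈ 0.508.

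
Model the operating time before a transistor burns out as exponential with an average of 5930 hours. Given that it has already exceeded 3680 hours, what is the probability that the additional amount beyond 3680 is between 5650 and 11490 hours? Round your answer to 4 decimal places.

0.2416

The rate is λ = 1/5930 = 0.000168634 per hour.
Memoryless: the residual past 3680 is again Exp(λ).
P(5650 < residual < 11490) = e^(−λ·5650) − e^(−λ·11490) = 0.38567 − 0.14405 ≈ 0.2416.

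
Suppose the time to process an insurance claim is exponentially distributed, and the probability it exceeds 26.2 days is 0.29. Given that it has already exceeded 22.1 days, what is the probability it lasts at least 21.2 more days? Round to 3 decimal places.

0.367

From e^(−λ·26.2) = 0.29, λ = −ln(0.29)/26.2 = 0.0472471.
Memoryless: P(X > 22.1+21.2 | X > 22.1) = P(X > 21.2) = e^(−0.0472471·21.2) ≈ 0.367.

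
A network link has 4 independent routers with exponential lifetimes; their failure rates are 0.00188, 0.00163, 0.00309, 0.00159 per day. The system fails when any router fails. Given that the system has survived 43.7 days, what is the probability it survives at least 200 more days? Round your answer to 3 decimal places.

0.194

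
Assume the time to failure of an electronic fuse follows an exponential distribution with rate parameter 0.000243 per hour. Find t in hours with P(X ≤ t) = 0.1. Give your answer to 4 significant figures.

433.6

Set 1 − e^(−λt) = 0.1, so t = −ln(0.9)/λ = 0.10536/0.000243 ≈ 433.582 hours.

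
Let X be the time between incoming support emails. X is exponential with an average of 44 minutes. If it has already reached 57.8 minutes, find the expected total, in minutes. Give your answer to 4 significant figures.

101.8

The rate is λ = 1/44 = 0.0227273 per minute.
By memorylessness, E[X | X > 57.8] = 57.8 + 1/λ = 57.8 + 44 = 101.8 minutes.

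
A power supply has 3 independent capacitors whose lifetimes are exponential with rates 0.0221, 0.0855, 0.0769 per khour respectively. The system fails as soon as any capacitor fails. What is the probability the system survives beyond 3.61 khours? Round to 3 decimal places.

The time to first failure is exponential with rate Σλ = 0.0221 + 0.0855 + 0.0769 = 0.1845.
P(min > 3.61) = e^(−0.1845·3.61) = e^(−0.66604) ≈ 0.514.

0.514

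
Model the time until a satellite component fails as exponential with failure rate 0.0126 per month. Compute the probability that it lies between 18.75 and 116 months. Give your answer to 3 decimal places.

0.558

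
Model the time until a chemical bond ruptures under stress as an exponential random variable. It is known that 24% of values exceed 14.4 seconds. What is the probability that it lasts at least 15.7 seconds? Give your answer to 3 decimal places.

0.211

e^(−λ·14.4) = 0.24 ⇒ λ = −ln(0.24)/14.4 = 0.0991053.
P(X > 15.7) = e^(−0.0991053·15.7) = e^(−1.556) ≈ 0.211.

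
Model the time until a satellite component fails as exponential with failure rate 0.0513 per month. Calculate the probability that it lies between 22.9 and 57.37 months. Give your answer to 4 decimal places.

0.2562

P(22.9 < X < 57.37) = e^(−λ·22.9) − e^(−λ·57.37) = 0.30889 − 0.05270 ≈ 0.2562.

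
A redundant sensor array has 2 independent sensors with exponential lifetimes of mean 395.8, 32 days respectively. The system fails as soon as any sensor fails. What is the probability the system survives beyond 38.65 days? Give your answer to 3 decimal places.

0.271

The first failure time is exponential with rate Σλ_i = 1/395.8 + 1/32 = 0.0337765 per day.
P(min > 38.65) = e^(−0.0337765·38.65) = e^(−1.3055) ≈ 0.271.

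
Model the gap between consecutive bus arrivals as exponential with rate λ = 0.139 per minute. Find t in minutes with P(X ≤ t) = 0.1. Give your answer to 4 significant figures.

Set 1 − e^(−λt) = 0.1, so t = −ln(0.9)/λ = 0.10536/0.139 ≈ 0.757989 minutes.

0.7580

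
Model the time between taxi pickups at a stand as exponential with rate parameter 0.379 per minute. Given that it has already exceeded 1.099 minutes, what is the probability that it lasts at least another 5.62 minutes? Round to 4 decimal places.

0.1188

P(X > s+t | X > s) = e^(−λ(s+t))/e^(−λs) = e^(−λt), independent of s = 1.099.
P(X > 5.62) = e^(−2.13) ≈ 0.1188.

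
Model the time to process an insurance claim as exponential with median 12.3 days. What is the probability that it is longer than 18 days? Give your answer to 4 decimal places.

For an exponential, median = ln(2)/λ, so λ = ln 2 / 12.3 = 0.0563534 per day.
P(X > 18) = e^(−λ·18) = e^(−1.0144) ≈ 0.3626.

0.3626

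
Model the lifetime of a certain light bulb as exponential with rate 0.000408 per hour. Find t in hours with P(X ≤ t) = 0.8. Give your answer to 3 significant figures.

3940

Set 1 − e^(−λt) = 0.8, so t = −ln(0.2)/λ = 1.6094/0.000408 ≈ 3944.7 hours.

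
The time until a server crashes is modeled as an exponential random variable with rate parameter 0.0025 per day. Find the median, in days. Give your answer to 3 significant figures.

277

Set 1 − e^(−λt) = 0.5, so t = −ln(0.5)/λ = 0.69315/0.0025 ≈ 277.259 days.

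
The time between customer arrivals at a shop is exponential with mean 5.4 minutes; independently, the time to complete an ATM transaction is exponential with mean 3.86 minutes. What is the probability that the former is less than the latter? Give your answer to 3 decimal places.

λ_1 = 1/5.4 = 0.185185, λ_2 = 1/3.86 = 0.259067.
For independent exponentials, P(the former < the latter) = λ_1/(λ_1+λ_2) = 0.185185/0.444253 ≈ 0.417.

0.417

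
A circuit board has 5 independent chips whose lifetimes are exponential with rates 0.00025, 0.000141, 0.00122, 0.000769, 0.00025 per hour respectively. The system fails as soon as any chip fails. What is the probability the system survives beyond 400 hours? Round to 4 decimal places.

0.3492

The time to first failure is exponential with rate Σλ = 0.00025 + 0.000141 + 0.00122 + 0.000769 + 0.00025 = 0.00263.
P(min > 400) = e^(−0.00263·400) = e^(−1.052) ≈ 0.3492.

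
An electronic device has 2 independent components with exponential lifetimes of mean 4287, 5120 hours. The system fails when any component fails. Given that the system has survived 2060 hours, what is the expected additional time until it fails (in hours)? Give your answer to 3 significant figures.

2330

First-failure rate Σλ = 1/4287 + 1/5120 = 0.000428576.
By memorylessness the expected residual is 1/Σλ = 2333.31 hours, regardless of the 2060 already elapsed.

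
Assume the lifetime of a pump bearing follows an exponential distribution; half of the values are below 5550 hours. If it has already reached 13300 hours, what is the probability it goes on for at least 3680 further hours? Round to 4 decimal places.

0.6315

For an exponential, median = ln(2)/λ, so λ = ln 2 / 5550 = 0.000124891 per hour.
P(X > s+t | X > s) = e^(−λ(s+t))/e^(−λs) = e^(−λt), independent of s = 13300.
P(X > 3680) = e^(−0.4596) ≈ 0.6315.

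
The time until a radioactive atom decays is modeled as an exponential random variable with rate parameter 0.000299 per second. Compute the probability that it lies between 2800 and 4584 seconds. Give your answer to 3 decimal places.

P(2800 < X < 4584) = e^(−λ·2800) − e^(−λ·4584) = 0.43292 − 0.25395 ≈ 0.179.

0.179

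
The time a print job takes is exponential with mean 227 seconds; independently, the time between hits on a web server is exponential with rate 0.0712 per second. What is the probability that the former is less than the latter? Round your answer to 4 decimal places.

0.0583

λ_1 = 1/227 = 0.00440529, λ_2 = 0.0712.
For independent exponentials, P(the former < the latter) = λ_1/(λ_1+λ_2) = 0.00440529/0.0756053 ≈ 0.0583.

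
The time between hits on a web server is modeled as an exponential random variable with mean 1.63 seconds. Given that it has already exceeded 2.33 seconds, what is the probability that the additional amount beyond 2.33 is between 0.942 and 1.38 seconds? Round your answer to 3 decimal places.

0.132

The rate is λ = 1/1.63 = 0.613497 per second.
Memoryless: the residual past 2.33 is again Exp(λ).
P(0.942 < residual < 1.38) = e^(−λ·0.942) − e^(−λ·1.38) = 0.56107 − 0.42886 ≈ 0.132.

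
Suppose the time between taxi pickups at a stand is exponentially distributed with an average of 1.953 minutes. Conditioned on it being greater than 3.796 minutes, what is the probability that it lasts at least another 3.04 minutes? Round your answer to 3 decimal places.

0.211

The rate is λ = 1/1.953 = 0.512033 per minute.
By the memoryless property, P(X > 3.796+3.04 | X > 3.796) = P(X > 3.04).
P(X > 3.04) = e^(−1.5566) ≈ 0.211.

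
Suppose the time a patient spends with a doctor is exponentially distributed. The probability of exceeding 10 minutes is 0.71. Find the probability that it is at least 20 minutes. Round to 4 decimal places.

0.5041

e^(−λ·10) = 0.71 ⇒ λ = −ln(0.71)/10 = 0.034249.
P(X > 20) = e^(−0.034249·20) = e^(−0.68498) ≈ 0.5041.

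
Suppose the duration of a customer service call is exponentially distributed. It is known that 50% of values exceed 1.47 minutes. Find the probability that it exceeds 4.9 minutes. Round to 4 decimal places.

0.0992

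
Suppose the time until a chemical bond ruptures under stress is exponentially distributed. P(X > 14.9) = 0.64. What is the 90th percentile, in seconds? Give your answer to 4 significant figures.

76.88

e^(−λ·14.9) = 0.64 ⇒ λ = −ln(0.64)/14.9 = 0.0299522.
90th percentile: 1 − e^(−λt) = 0.9, t = −ln(0.1)/λ = 76.8754 seconds.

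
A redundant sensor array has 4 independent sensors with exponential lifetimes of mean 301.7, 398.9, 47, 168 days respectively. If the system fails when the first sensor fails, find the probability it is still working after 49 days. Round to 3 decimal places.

0.198

The first failure time is exponential with rate Σλ_i = 1/301.7 + 1/398.9 + 1/47 + 1/168 = 0.0330504 per day.
P(min > 49) = e^(−0.0330504·49) = e^(−1.6195) ≈ 0.198.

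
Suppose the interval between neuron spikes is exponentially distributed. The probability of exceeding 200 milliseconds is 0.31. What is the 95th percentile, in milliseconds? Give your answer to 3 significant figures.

512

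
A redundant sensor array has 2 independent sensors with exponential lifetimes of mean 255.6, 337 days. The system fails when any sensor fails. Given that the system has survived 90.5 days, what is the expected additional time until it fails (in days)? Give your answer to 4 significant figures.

145.4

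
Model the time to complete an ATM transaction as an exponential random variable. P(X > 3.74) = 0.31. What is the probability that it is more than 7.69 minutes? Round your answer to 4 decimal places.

0.0900

e^(−λ·3.74) = 0.31 ⇒ λ = −ln(0.31)/3.74 = 0.313151.
P(X > 7.69) = e^(−0.313151·7.69) = e^(−2.4081) ≈ 0.0900.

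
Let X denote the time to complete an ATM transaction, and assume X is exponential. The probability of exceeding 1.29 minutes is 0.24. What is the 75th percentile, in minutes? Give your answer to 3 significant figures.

1.25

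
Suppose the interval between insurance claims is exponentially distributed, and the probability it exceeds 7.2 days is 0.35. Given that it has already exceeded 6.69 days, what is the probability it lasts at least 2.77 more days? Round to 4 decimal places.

0.6677

From e^(−λ·7.2) = 0.35, λ = −ln(0.35)/7.2 = 0.145809.
Memoryless: P(X > 6.69+2.77 | X > 6.69) = P(X > 2.77) = e^(−0.145809·2.77) ≈ 0.6677.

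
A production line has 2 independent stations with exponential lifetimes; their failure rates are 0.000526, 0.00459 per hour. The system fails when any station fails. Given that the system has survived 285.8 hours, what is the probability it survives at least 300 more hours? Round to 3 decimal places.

0.215

Time to first failure ~ Exp(Σλ) with Σλ = 0.005116.
By memorylessness, P(T > 285.8+300 | T > 285.8) = P(T > 300) = e^(−0.005116·300) ≈ 0.215.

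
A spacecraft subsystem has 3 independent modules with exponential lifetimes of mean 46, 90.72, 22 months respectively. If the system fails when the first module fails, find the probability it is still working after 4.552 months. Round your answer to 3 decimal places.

The first failure time is exponential with rate Σλ_i = 1/46 + 1/90.72 + 1/22 = 0.0782166 per month.
P(min > 4.552) = e^(−0.0782166·4.552) = e^(−0.35604) ≈ 0.700.

0.700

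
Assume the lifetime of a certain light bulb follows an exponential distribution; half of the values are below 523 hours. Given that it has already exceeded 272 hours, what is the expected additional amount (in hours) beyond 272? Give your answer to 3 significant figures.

755

For an exponential, median = ln(2)/λ, so λ = ln 2 / 523 = 0.00132533 per hour.
By memorylessness, the remaining amount past any threshold is again Exp(λ) with mean 1/λ = 754.53 hours.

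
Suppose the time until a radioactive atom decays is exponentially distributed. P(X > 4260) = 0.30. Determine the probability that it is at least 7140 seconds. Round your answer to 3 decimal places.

0.133

e^(−λ·4260) = 0.30 ⇒ λ = −ln(0.30)/4260 = 0.000282623.
P(X > 7140) = e^(−0.000282623·7140) = e^(−2.0179) ≈ 0.133.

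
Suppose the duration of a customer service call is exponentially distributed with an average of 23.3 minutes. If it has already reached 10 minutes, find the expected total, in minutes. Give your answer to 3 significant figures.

33.3

The rate is λ = 1/23.3 = 0.0429185 per minute.
By memorylessness, E[X | X > 10] = 10 + 1/λ = 10 + 23.3 = 33.3 minutes.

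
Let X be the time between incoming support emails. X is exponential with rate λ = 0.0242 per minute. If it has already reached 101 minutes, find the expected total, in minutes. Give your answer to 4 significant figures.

142.3

By memorylessness, E[X | X > 101] = 101 + 1/λ = 101 + 41.3223 = 142.322 minutes.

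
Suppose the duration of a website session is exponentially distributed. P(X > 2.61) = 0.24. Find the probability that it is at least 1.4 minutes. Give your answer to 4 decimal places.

e^(−λ·2.61) = 0.24 ⇒ λ = −ln(0.24)/2.61 = 0.546788.
P(X > 1.4) = e^(−0.546788·1.4) = e^(−0.7655) ≈ 0.4651.

0.4651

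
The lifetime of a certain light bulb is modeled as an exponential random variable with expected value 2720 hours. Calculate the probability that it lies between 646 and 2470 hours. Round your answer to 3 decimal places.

0.385

The rate is λ = 1/2720 = 0.000367647 per hour.
P(646 < X < 2470) = e^(−λ·646) − e^(−λ·2470) = 0.78860 − 0.40329 ≈ 0.385.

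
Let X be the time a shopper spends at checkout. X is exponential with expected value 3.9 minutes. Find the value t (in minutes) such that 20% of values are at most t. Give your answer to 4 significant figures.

0.8703

The rate is λ = 1/3.9 = 0.25641 per minute.
Set 1 − e^(−λt) = 0.2, so t = −ln(0.8)/λ = 0.22314/0.25641 ≈ 0.87026 minutes.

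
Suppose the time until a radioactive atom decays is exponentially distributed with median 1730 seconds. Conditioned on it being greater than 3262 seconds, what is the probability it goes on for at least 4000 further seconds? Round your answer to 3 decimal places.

0.201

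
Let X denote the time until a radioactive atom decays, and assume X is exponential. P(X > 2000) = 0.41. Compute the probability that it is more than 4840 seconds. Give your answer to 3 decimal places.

0.116

e^(−λ·2000) = 0.41 ⇒ λ = −ln(0.41)/2000 = 0.000445799.
P(X > 4840) = e^(−0.000445799·4840) = e^(−2.1577) ≈ 0.116.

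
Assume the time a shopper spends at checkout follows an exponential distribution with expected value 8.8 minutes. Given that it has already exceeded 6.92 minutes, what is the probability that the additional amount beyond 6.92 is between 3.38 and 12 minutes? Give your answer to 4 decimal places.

The rate is λ = 1/8.8 = 0.113636 per minute.
Memoryless: the residual past 6.92 is again Exp(λ).
P(3.38 < residual < 12) = e^(−λ·3.38) − e^(−λ·12) = 0.68107 − 0.25573 ≈ 0.4253.

0.4253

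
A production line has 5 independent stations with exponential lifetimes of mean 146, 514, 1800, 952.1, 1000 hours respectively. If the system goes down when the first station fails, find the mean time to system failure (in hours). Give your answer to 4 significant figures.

The first failure time is exponential with rate Σλ_i = 1/146 + 1/514 + 1/1800 + 1/952.1 + 1/1000 = 0.0114007 per hour.
E[min] = 1/Σλ = 1/0.0114007 = 87.7139 hours.

87.71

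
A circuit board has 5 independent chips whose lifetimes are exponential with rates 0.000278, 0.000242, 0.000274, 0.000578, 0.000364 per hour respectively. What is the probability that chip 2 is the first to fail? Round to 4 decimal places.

0.1394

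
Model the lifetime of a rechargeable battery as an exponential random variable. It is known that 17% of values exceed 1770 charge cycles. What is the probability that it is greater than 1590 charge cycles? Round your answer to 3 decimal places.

0.204

e^(−λ·1770) = 0.17 ⇒ λ = −ln(0.17)/1770 = 0.00100111.
P(X > 1590) = e^(−0.00100111·1590) = e^(−1.5918) ≈ 0.204.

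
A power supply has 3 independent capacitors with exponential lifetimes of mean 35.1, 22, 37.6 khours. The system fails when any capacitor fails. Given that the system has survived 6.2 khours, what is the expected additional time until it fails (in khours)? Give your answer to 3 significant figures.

First-failure rate Σλ = 1/35.1 + 1/22 + 1/37.6 = 0.10054.
By memorylessness the expected residual is 1/Σλ = 9.94626 khours, regardless of the 6.2 already elapsed.

9.95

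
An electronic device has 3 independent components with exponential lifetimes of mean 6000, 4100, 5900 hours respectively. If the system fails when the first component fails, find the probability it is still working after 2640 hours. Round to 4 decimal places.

The first failure time is exponential with rate Σλ_i = 1/6000 + 1/4100 + 1/5900 = 0.000580061 per hour.
P(min > 2640) = e^(−0.000580061·2640) = e^(−1.5314) ≈ 0.2162.

0.2162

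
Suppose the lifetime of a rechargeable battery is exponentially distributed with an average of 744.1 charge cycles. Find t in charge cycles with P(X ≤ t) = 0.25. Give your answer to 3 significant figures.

The rate is λ = 1/744.1 = 0.00134391 per charge cycle.
Set 1 − e^(−λt) = 0.25, so t = −ln(0.75)/λ = 0.28768/0.00134391 ≈ 214.064 charge cycles.

214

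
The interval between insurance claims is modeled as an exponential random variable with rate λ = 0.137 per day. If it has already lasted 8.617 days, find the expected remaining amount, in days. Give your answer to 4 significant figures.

7.299

By memorylessness, the remaining amount past any threshold is again Exp(λ) with mean 1/λ = 7.29927 days.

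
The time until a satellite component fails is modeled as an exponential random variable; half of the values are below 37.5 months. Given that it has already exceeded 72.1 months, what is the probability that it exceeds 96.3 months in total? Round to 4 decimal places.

0.6393

For an exponential, median = ln(2)/λ, so λ = ln 2 / 37.5 = 0.0184839 per month.
P(X > s+t | X > s) = e^(−λ(s+t))/e^(−λs) = e^(−λt), independent of s = 72.1.
P(X > 24.2) = e^(−0.44731) ≈ 0.6393.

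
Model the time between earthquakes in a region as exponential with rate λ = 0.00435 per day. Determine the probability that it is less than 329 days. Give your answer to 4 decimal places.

P(X ≤ 329) = 1 − e^(−λ·329) = 1 − e^(−1.4311) ≈ 0.7610.

0.7610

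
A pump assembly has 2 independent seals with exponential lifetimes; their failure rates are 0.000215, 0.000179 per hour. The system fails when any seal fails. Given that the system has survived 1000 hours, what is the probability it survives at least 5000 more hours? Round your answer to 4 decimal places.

Time to first failure ~ Exp(Σλ) with Σλ = 0.000394.
By memorylessness, P(T > 1000+5000 | T > 1000) = P(T > 5000) = e^(−0.000394·5000) ≈ 0.1395.

0.1395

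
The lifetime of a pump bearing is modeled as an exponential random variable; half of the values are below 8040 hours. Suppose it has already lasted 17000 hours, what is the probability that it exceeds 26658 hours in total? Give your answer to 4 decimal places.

0.4349

For an exponential, median = ln(2)/λ, so λ = ln 2 / 8040 = 0.0000862123 per hour.
By the memoryless property, P(X > 17000+9658 | X > 17000) = P(X > 9658).
P(X > 9658) = e^(−0.83264) ≈ 0.4349.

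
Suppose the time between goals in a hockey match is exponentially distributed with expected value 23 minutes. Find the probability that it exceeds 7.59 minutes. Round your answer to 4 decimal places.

The rate is λ = 1/23 = 0.0434783 per minute.
P(X > 7.59) = e^(−λ·7.59) = e^(−0.33) ≈ 0.7189.

0.7189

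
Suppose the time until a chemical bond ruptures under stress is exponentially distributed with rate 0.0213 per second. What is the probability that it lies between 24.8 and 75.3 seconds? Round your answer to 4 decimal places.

0.3885

P(24.8 < X < 75.3) = e^(−λ·24.8) − e^(−λ·75.3) = 0.58964 − 0.20111 ≈ 0.3885.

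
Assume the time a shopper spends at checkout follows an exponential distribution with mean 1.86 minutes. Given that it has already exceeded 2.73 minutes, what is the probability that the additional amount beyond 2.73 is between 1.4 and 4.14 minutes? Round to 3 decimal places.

0.363

The rate is λ = 1/1.86 = 0.537634 per minute.
Memoryless: the residual past 2.73 is again Exp(λ).
P(1.4 < residual < 4.14) = e^(−λ·1.4) − e^(−λ·4.14) = 0.47110 − 0.10798 ≈ 0.363.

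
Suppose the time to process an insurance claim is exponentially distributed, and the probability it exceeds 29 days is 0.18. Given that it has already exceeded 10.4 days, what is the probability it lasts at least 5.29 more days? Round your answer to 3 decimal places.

0.731

From e^(−λ·29) = 0.18, λ = −ln(0.18)/29 = 0.059131.
Memoryless: P(X > 10.4+5.29 | X > 10.4) = P(X > 5.29) = e^(−0.059131·5.29) ≈ 0.731.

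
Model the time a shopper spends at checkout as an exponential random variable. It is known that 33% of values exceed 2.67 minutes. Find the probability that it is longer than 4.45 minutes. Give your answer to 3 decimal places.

0.158

e^(−λ·2.67) = 0.33 ⇒ λ = −ln(0.33)/2.67 = 0.415229.
P(X > 4.45) = e^(−0.415229·4.45) = e^(−1.8478) ≈ 0.158.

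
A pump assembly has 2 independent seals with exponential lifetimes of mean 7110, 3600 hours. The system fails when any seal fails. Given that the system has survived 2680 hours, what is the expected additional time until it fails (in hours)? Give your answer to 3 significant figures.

First-failure rate Σλ = 1/7110 + 1/3600 = 0.000418425.
By memorylessness the expected residual is 1/Σλ = 2389.92 hours, regardless of the 2680 already elapsed.

2390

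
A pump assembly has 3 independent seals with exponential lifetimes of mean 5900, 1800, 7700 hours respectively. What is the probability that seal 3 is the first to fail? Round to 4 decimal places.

Rates: λ_i = 1/mean_i → 0.000169492, 0.000555556, 0.00012987; Σλ = 0.000854917.
P(seal 3 first) = λ_3/Σλ = 0.00012987/0.000854917 ≈ 0.1519.

0.1519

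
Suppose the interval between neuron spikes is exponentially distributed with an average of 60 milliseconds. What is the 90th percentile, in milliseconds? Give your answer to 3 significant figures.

138

The rate is λ = 1/60 = 0.0166667 per millisecond.
Set 1 − e^(−λt) = 0.9, so t = −ln(0.1)/λ = 2.3026/0.0166667 ≈ 138.155 milliseconds.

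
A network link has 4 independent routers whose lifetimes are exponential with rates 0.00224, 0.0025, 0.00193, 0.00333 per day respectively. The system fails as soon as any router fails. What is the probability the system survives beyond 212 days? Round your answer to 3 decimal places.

0.120

The time to first failure is exponential with rate Σλ = 0.00224 + 0.0025 + 0.00193 + 0.00333 = 0.01.
P(min > 212) = e^(−0.01·212) = e^(−2.12) ≈ 0.120.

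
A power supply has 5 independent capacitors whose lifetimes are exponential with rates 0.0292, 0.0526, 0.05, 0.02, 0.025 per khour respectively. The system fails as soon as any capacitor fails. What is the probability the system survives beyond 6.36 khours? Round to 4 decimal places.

0.3248

The time to first failure is exponential with rate Σλ = 0.0292 + 0.0526 + 0.05 + 0.02 + 0.025 = 0.1768.
P(min > 6.36) = e^(−0.1768·6.36) = e^(−1.1244) ≈ 0.3248.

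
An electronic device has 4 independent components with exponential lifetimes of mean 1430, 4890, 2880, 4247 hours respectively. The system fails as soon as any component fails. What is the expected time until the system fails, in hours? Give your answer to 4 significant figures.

The first failure time is exponential with rate Σλ_i = 1/1430 + 1/4890 + 1/2880 + 1/4247 = 0.00148648 per hour.
E[min] = 1/Σλ = 1/0.00148648 = 672.729 hours.

672.7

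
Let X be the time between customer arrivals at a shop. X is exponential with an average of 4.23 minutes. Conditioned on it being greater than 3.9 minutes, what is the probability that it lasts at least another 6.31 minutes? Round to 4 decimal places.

The rate is λ = 1/4.23 = 0.236407 per minute.
The exponential is memoryless, so the remaining time is again Exp(λ): the condition X > 3.9 is irrelevant.
P(X > 6.31) = e^(−1.4917) ≈ 0.2250.

0.2250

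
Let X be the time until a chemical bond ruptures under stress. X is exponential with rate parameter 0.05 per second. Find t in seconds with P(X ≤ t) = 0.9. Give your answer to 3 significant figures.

46.1

Set 1 − e^(−λt) = 0.9, so t = −ln(0.1)/λ = 2.3026/0.05 ≈ 46.0517 seconds.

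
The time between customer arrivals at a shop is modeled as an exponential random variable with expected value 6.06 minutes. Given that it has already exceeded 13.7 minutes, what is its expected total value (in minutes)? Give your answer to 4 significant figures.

19.76

The rate is λ = 1/6.06 = 0.165017 per minute.
By memorylessness, E[X | X > 13.7] = 13.7 + 1/λ = 13.7 + 6.06 = 19.76 minutes.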